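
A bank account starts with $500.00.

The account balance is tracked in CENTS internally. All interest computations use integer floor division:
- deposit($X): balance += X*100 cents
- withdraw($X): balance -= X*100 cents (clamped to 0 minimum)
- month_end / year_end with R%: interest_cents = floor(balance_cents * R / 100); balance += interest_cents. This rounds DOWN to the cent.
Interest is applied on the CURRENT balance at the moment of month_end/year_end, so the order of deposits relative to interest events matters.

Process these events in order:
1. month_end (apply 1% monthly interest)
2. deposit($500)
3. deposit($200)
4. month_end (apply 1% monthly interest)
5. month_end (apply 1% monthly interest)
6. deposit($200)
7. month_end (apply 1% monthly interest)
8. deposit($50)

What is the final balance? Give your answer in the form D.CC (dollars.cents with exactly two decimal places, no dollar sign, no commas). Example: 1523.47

After 1 (month_end (apply 1% monthly interest)): balance=$505.00 total_interest=$5.00
After 2 (deposit($500)): balance=$1005.00 total_interest=$5.00
After 3 (deposit($200)): balance=$1205.00 total_interest=$5.00
After 4 (month_end (apply 1% monthly interest)): balance=$1217.05 total_interest=$17.05
After 5 (month_end (apply 1% monthly interest)): balance=$1229.22 total_interest=$29.22
After 6 (deposit($200)): balance=$1429.22 total_interest=$29.22
After 7 (month_end (apply 1% monthly interest)): balance=$1443.51 total_interest=$43.51
After 8 (deposit($50)): balance=$1493.51 total_interest=$43.51

Answer: 1493.51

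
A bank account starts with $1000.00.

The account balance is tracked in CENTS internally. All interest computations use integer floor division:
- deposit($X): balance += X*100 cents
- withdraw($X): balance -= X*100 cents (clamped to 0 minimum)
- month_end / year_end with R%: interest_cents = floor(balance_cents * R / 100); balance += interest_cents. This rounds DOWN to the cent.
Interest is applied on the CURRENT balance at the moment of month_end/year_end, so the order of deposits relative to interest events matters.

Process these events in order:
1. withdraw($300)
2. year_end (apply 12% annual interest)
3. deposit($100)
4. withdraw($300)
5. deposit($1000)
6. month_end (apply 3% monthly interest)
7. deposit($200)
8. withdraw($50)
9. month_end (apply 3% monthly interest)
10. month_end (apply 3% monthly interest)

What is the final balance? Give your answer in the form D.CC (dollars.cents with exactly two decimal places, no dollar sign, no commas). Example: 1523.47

After 1 (withdraw($300)): balance=$700.00 total_interest=$0.00
After 2 (year_end (apply 12% annual interest)): balance=$784.00 total_interest=$84.00
After 3 (deposit($100)): balance=$884.00 total_interest=$84.00
After 4 (withdraw($300)): balance=$584.00 total_interest=$84.00
After 5 (deposit($1000)): balance=$1584.00 total_interest=$84.00
After 6 (month_end (apply 3% monthly interest)): balance=$1631.52 total_interest=$131.52
After 7 (deposit($200)): balance=$1831.52 total_interest=$131.52
After 8 (withdraw($50)): balance=$1781.52 total_interest=$131.52
After 9 (month_end (apply 3% monthly interest)): balance=$1834.96 total_interest=$184.96
After 10 (month_end (apply 3% monthly interest)): balance=$1890.00 total_interest=$240.00

Answer: 1890.00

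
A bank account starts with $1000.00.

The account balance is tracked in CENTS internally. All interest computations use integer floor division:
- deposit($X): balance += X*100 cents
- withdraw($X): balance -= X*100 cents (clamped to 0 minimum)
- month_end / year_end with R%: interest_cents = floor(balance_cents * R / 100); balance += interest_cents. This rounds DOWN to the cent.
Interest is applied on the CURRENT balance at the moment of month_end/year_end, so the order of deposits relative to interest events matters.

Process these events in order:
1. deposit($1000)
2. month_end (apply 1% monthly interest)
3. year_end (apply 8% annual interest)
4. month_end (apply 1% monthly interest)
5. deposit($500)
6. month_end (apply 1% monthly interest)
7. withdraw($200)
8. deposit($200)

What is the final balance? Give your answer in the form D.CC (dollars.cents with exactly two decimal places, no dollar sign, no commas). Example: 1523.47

Answer: 2730.44

Derivation:
After 1 (deposit($1000)): balance=$2000.00 total_interest=$0.00
After 2 (month_end (apply 1% monthly interest)): balance=$2020.00 total_interest=$20.00
After 3 (year_end (apply 8% annual interest)): balance=$2181.60 total_interest=$181.60
After 4 (month_end (apply 1% monthly interest)): balance=$2203.41 total_interest=$203.41
After 5 (deposit($500)): balance=$2703.41 total_interest=$203.41
After 6 (month_end (apply 1% monthly interest)): balance=$2730.44 total_interest=$230.44
After 7 (withdraw($200)): balance=$2530.44 total_interest=$230.44
After 8 (deposit($200)): balance=$2730.44 total_interest=$230.44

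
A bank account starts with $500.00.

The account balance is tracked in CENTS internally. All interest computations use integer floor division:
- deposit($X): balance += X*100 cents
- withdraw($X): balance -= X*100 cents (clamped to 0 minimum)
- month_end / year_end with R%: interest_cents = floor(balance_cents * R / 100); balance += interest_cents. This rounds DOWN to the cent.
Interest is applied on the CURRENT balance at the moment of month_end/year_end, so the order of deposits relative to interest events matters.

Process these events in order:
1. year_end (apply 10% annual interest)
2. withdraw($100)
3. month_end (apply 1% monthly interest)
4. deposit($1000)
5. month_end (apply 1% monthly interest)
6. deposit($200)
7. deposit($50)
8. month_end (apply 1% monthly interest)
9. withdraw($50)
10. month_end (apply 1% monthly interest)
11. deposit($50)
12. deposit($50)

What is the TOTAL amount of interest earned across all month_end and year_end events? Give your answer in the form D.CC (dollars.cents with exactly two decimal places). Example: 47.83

Answer: 103.09

Derivation:
After 1 (year_end (apply 10% annual interest)): balance=$550.00 total_interest=$50.00
After 2 (withdraw($100)): balance=$450.00 total_interest=$50.00
After 3 (month_end (apply 1% monthly interest)): balance=$454.50 total_interest=$54.50
After 4 (deposit($1000)): balance=$1454.50 total_interest=$54.50
After 5 (month_end (apply 1% monthly interest)): balance=$1469.04 total_interest=$69.04
After 6 (deposit($200)): balance=$1669.04 total_interest=$69.04
After 7 (deposit($50)): balance=$1719.04 total_interest=$69.04
After 8 (month_end (apply 1% monthly interest)): balance=$1736.23 total_interest=$86.23
After 9 (withdraw($50)): balance=$1686.23 total_interest=$86.23
After 10 (month_end (apply 1% monthly interest)): balance=$1703.09 total_interest=$103.09
After 11 (deposit($50)): balance=$1753.09 total_interest=$103.09
After 12 (deposit($50)): balance=$1803.09 total_interest=$103.09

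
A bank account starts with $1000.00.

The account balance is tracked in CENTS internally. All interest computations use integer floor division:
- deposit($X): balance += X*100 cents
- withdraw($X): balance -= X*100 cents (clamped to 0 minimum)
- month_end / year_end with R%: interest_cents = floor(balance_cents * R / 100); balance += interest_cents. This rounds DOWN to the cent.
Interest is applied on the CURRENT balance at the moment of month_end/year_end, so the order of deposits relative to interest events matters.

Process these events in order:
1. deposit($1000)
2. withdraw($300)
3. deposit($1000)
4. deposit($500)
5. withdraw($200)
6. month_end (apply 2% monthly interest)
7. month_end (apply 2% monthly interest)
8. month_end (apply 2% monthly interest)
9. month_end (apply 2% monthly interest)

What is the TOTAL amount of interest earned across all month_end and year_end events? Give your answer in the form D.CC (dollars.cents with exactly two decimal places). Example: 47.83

After 1 (deposit($1000)): balance=$2000.00 total_interest=$0.00
After 2 (withdraw($300)): balance=$1700.00 total_interest=$0.00
After 3 (deposit($1000)): balance=$2700.00 total_interest=$0.00
After 4 (deposit($500)): balance=$3200.00 total_interest=$0.00
After 5 (withdraw($200)): balance=$3000.00 total_interest=$0.00
After 6 (month_end (apply 2% monthly interest)): balance=$3060.00 total_interest=$60.00
After 7 (month_end (apply 2% monthly interest)): balance=$3121.20 total_interest=$121.20
After 8 (month_end (apply 2% monthly interest)): balance=$3183.62 total_interest=$183.62
After 9 (month_end (apply 2% monthly interest)): balance=$3247.29 total_interest=$247.29

Answer: 247.29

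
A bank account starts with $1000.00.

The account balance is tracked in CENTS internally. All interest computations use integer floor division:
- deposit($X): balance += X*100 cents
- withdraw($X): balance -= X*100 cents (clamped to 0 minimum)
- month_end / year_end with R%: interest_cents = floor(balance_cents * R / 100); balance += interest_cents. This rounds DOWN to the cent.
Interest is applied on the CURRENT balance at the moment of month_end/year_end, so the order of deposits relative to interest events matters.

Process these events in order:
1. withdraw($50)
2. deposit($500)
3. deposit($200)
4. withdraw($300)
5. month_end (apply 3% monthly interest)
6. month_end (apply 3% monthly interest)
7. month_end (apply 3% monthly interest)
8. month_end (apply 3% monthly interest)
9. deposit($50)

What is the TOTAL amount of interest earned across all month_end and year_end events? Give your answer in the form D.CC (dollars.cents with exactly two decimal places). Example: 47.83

Answer: 169.42

Derivation:
After 1 (withdraw($50)): balance=$950.00 total_interest=$0.00
After 2 (deposit($500)): balance=$1450.00 total_interest=$0.00
After 3 (deposit($200)): balance=$1650.00 total_interest=$0.00
After 4 (withdraw($300)): balance=$1350.00 total_interest=$0.00
After 5 (month_end (apply 3% monthly interest)): balance=$1390.50 total_interest=$40.50
After 6 (month_end (apply 3% monthly interest)): balance=$1432.21 total_interest=$82.21
After 7 (month_end (apply 3% monthly interest)): balance=$1475.17 total_interest=$125.17
After 8 (month_end (apply 3% monthly interest)): balance=$1519.42 total_interest=$169.42
After 9 (deposit($50)): balance=$1569.42 total_interest=$169.42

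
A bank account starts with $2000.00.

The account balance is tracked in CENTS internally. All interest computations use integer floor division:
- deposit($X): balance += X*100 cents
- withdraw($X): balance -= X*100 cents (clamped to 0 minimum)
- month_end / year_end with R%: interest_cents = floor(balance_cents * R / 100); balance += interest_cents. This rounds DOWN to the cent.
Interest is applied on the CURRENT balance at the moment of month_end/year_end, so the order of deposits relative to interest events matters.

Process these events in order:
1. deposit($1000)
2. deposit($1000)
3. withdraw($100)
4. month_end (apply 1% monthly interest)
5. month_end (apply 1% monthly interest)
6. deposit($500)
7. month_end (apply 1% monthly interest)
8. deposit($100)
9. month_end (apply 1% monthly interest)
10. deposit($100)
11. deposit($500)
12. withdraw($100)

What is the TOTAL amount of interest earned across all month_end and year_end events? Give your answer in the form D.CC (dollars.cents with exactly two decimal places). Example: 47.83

Answer: 169.40

Derivation:
After 1 (deposit($1000)): balance=$3000.00 total_interest=$0.00
After 2 (deposit($1000)): balance=$4000.00 total_interest=$0.00
After 3 (withdraw($100)): balance=$3900.00 total_interest=$0.00
After 4 (month_end (apply 1% monthly interest)): balance=$3939.00 total_interest=$39.00
After 5 (month_end (apply 1% monthly interest)): balance=$3978.39 total_interest=$78.39
After 6 (deposit($500)): balance=$4478.39 total_interest=$78.39
After 7 (month_end (apply 1% monthly interest)): balance=$4523.17 total_interest=$123.17
After 8 (deposit($100)): balance=$4623.17 total_interest=$123.17
After 9 (month_end (apply 1% monthly interest)): balance=$4669.40 total_interest=$169.40
After 10 (deposit($100)): balance=$4769.40 total_interest=$169.40
After 11 (deposit($500)): balance=$5269.40 total_interest=$169.40
After 12 (withdraw($100)): balance=$5169.40 total_interest=$169.40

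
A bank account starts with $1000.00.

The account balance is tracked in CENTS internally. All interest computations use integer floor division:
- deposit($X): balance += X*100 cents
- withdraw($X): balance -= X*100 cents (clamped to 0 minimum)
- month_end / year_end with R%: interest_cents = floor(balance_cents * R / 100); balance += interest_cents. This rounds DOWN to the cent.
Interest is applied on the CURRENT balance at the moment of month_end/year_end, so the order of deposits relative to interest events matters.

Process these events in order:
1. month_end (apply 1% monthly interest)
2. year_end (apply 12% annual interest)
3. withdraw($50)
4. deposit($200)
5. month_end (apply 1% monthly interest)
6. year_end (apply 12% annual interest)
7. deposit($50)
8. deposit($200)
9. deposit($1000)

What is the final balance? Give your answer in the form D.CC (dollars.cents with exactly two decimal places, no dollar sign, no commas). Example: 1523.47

Answer: 2699.29

Derivation:
After 1 (month_end (apply 1% monthly interest)): balance=$1010.00 total_interest=$10.00
After 2 (year_end (apply 12% annual interest)): balance=$1131.20 total_interest=$131.20
After 3 (withdraw($50)): balance=$1081.20 total_interest=$131.20
After 4 (deposit($200)): balance=$1281.20 total_interest=$131.20
After 5 (month_end (apply 1% monthly interest)): balance=$1294.01 total_interest=$144.01
After 6 (year_end (apply 12% annual interest)): balance=$1449.29 total_interest=$299.29
After 7 (deposit($50)): balance=$1499.29 total_interest=$299.29
After 8 (deposit($200)): balance=$1699.29 total_interest=$299.29
After 9 (deposit($1000)): balance=$2699.29 total_interest=$299.29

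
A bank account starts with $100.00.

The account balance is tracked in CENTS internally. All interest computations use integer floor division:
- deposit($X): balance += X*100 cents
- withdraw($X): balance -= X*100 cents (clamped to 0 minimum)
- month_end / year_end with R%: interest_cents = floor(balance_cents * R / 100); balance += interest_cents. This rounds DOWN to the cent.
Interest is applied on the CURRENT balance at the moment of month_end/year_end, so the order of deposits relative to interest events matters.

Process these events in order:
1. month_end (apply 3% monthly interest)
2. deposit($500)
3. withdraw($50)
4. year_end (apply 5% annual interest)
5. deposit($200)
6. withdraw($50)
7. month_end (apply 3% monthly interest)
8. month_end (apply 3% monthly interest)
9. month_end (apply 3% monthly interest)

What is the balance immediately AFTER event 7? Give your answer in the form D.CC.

Answer: 752.56

Derivation:
After 1 (month_end (apply 3% monthly interest)): balance=$103.00 total_interest=$3.00
After 2 (deposit($500)): balance=$603.00 total_interest=$3.00
After 3 (withdraw($50)): balance=$553.00 total_interest=$3.00
After 4 (year_end (apply 5% annual interest)): balance=$580.65 total_interest=$30.65
After 5 (deposit($200)): balance=$780.65 total_interest=$30.65
After 6 (withdraw($50)): balance=$730.65 total_interest=$30.65
After 7 (month_end (apply 3% monthly interest)): balance=$752.56 total_interest=$52.56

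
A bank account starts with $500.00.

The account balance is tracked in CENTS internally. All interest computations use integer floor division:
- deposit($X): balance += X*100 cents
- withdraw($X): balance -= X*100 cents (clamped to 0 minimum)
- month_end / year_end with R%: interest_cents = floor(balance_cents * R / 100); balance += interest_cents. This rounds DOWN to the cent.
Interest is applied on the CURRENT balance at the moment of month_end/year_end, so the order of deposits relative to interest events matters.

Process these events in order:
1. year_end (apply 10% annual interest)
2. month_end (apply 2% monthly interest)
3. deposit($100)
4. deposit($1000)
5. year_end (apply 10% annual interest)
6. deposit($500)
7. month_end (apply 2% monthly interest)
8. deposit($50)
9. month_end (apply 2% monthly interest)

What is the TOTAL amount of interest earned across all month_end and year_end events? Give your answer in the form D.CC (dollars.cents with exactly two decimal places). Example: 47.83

After 1 (year_end (apply 10% annual interest)): balance=$550.00 total_interest=$50.00
After 2 (month_end (apply 2% monthly interest)): balance=$561.00 total_interest=$61.00
After 3 (deposit($100)): balance=$661.00 total_interest=$61.00
After 4 (deposit($1000)): balance=$1661.00 total_interest=$61.00
After 5 (year_end (apply 10% annual interest)): balance=$1827.10 total_interest=$227.10
After 6 (deposit($500)): balance=$2327.10 total_interest=$227.10
After 7 (month_end (apply 2% monthly interest)): balance=$2373.64 total_interest=$273.64
After 8 (deposit($50)): balance=$2423.64 total_interest=$273.64
After 9 (month_end (apply 2% monthly interest)): balance=$2472.11 total_interest=$322.11

Answer: 322.11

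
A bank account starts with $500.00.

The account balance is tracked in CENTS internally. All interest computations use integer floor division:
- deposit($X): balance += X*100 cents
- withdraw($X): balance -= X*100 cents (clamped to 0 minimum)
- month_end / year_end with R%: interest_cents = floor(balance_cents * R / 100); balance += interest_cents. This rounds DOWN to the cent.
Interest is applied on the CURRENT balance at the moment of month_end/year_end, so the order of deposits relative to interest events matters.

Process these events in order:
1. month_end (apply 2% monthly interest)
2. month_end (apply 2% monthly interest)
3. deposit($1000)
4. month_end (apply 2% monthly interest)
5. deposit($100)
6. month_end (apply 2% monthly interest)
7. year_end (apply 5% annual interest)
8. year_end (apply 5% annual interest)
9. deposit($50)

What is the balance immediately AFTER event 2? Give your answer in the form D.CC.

Answer: 520.20

Derivation:
After 1 (month_end (apply 2% monthly interest)): balance=$510.00 total_interest=$10.00
After 2 (month_end (apply 2% monthly interest)): balance=$520.20 total_interest=$20.20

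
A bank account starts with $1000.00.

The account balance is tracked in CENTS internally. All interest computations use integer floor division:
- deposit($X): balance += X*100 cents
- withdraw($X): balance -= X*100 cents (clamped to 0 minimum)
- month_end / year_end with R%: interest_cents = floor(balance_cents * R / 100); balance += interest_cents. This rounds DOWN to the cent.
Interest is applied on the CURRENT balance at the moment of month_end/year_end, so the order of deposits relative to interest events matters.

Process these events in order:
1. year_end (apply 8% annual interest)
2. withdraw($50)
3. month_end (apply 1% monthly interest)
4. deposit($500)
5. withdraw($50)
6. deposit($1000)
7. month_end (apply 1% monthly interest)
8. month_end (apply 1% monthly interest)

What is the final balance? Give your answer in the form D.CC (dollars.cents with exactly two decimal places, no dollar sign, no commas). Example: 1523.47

After 1 (year_end (apply 8% annual interest)): balance=$1080.00 total_interest=$80.00
After 2 (withdraw($50)): balance=$1030.00 total_interest=$80.00
After 3 (month_end (apply 1% monthly interest)): balance=$1040.30 total_interest=$90.30
After 4 (deposit($500)): balance=$1540.30 total_interest=$90.30
After 5 (withdraw($50)): balance=$1490.30 total_interest=$90.30
After 6 (deposit($1000)): balance=$2490.30 total_interest=$90.30
After 7 (month_end (apply 1% monthly interest)): balance=$2515.20 total_interest=$115.20
After 8 (month_end (apply 1% monthly interest)): balance=$2540.35 total_interest=$140.35

Answer: 2540.35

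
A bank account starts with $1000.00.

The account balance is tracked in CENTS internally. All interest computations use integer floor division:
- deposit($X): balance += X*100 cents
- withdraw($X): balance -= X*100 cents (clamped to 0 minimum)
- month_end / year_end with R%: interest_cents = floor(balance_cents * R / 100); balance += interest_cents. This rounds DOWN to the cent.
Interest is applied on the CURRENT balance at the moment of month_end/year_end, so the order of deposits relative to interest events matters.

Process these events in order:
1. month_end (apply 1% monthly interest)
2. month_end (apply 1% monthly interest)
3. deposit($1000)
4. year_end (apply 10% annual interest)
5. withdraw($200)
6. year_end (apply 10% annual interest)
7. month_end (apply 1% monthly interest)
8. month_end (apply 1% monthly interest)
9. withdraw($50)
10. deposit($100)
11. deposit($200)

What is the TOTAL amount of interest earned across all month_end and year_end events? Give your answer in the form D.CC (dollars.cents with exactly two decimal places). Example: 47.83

After 1 (month_end (apply 1% monthly interest)): balance=$1010.00 total_interest=$10.00
After 2 (month_end (apply 1% monthly interest)): balance=$1020.10 total_interest=$20.10
After 3 (deposit($1000)): balance=$2020.10 total_interest=$20.10
After 4 (year_end (apply 10% annual interest)): balance=$2222.11 total_interest=$222.11
After 5 (withdraw($200)): balance=$2022.11 total_interest=$222.11
After 6 (year_end (apply 10% annual interest)): balance=$2224.32 total_interest=$424.32
After 7 (month_end (apply 1% monthly interest)): balance=$2246.56 total_interest=$446.56
After 8 (month_end (apply 1% monthly interest)): balance=$2269.02 total_interest=$469.02
After 9 (withdraw($50)): balance=$2219.02 total_interest=$469.02
After 10 (deposit($100)): balance=$2319.02 total_interest=$469.02
After 11 (deposit($200)): balance=$2519.02 total_interest=$469.02

Answer: 469.02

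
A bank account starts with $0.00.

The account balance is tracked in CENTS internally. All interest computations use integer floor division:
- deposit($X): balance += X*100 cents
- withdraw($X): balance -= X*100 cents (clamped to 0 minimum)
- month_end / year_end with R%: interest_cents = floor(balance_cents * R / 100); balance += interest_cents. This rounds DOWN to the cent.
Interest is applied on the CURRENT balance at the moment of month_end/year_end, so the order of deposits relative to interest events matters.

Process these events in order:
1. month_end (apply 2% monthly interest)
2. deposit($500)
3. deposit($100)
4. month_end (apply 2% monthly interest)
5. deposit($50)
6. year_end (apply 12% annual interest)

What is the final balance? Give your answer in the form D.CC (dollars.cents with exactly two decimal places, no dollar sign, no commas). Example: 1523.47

After 1 (month_end (apply 2% monthly interest)): balance=$0.00 total_interest=$0.00
After 2 (deposit($500)): balance=$500.00 total_interest=$0.00
After 3 (deposit($100)): balance=$600.00 total_interest=$0.00
After 4 (month_end (apply 2% monthly interest)): balance=$612.00 total_interest=$12.00
After 5 (deposit($50)): balance=$662.00 total_interest=$12.00
After 6 (year_end (apply 12% annual interest)): balance=$741.44 total_interest=$91.44

Answer: 741.44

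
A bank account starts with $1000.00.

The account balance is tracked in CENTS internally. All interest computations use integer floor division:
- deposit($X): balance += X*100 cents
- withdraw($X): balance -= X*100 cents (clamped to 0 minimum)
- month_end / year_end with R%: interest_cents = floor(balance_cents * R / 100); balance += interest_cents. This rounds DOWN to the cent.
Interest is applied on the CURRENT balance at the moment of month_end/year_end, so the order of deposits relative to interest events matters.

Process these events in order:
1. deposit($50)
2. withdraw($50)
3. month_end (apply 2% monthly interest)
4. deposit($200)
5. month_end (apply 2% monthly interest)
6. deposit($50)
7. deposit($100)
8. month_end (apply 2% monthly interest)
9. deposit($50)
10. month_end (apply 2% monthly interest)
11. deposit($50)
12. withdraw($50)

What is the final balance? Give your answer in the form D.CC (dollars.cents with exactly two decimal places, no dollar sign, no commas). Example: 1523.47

After 1 (deposit($50)): balance=$1050.00 total_interest=$0.00
After 2 (withdraw($50)): balance=$1000.00 total_interest=$0.00
After 3 (month_end (apply 2% monthly interest)): balance=$1020.00 total_interest=$20.00
After 4 (deposit($200)): balance=$1220.00 total_interest=$20.00
After 5 (month_end (apply 2% monthly interest)): balance=$1244.40 total_interest=$44.40
After 6 (deposit($50)): balance=$1294.40 total_interest=$44.40
After 7 (deposit($100)): balance=$1394.40 total_interest=$44.40
After 8 (month_end (apply 2% monthly interest)): balance=$1422.28 total_interest=$72.28
After 9 (deposit($50)): balance=$1472.28 total_interest=$72.28
After 10 (month_end (apply 2% monthly interest)): balance=$1501.72 total_interest=$101.72
After 11 (deposit($50)): balance=$1551.72 total_interest=$101.72
After 12 (withdraw($50)): balance=$1501.72 total_interest=$101.72

Answer: 1501.72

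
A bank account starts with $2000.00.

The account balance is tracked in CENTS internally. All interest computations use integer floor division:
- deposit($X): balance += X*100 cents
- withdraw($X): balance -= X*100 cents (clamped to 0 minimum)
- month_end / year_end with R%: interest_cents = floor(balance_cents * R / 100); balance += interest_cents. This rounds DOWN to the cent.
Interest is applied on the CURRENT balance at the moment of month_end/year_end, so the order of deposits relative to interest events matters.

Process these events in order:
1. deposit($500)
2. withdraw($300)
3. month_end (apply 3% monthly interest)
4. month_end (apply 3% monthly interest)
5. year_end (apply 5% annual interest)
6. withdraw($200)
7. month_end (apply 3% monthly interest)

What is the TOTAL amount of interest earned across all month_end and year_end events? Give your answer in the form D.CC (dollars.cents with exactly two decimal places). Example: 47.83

After 1 (deposit($500)): balance=$2500.00 total_interest=$0.00
After 2 (withdraw($300)): balance=$2200.00 total_interest=$0.00
After 3 (month_end (apply 3% monthly interest)): balance=$2266.00 total_interest=$66.00
After 4 (month_end (apply 3% monthly interest)): balance=$2333.98 total_interest=$133.98
After 5 (year_end (apply 5% annual interest)): balance=$2450.67 total_interest=$250.67
After 6 (withdraw($200)): balance=$2250.67 total_interest=$250.67
After 7 (month_end (apply 3% monthly interest)): balance=$2318.19 total_interest=$318.19

Answer: 318.19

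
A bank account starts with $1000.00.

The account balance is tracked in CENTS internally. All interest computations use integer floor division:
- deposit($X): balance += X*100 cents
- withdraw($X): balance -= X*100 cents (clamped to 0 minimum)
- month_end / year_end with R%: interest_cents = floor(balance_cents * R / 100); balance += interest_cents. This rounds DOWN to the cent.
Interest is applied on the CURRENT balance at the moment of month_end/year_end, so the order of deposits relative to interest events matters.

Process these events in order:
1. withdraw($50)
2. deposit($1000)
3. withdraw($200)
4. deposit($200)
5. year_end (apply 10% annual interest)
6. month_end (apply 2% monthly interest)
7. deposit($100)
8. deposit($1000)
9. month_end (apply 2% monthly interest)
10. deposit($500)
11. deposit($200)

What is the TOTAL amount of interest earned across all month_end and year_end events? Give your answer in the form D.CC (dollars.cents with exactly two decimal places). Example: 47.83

After 1 (withdraw($50)): balance=$950.00 total_interest=$0.00
After 2 (deposit($1000)): balance=$1950.00 total_interest=$0.00
After 3 (withdraw($200)): balance=$1750.00 total_interest=$0.00
After 4 (deposit($200)): balance=$1950.00 total_interest=$0.00
After 5 (year_end (apply 10% annual interest)): balance=$2145.00 total_interest=$195.00
After 6 (month_end (apply 2% monthly interest)): balance=$2187.90 total_interest=$237.90
After 7 (deposit($100)): balance=$2287.90 total_interest=$237.90
After 8 (deposit($1000)): balance=$3287.90 total_interest=$237.90
After 9 (month_end (apply 2% monthly interest)): balance=$3353.65 total_interest=$303.65
After 10 (deposit($500)): balance=$3853.65 total_interest=$303.65
After 11 (deposit($200)): balance=$4053.65 total_interest=$303.65

Answer: 303.65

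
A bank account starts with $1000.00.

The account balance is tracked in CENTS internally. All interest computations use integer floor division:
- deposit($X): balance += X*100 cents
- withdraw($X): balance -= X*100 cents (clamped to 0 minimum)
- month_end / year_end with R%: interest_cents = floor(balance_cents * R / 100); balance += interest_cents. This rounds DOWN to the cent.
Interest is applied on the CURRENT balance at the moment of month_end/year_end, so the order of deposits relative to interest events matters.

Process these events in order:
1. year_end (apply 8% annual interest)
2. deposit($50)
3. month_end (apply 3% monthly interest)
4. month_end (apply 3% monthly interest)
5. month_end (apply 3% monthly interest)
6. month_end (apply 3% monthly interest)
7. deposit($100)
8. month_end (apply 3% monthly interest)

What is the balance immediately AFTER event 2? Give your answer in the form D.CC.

After 1 (year_end (apply 8% annual interest)): balance=$1080.00 total_interest=$80.00
After 2 (deposit($50)): balance=$1130.00 total_interest=$80.00

Answer: 1130.00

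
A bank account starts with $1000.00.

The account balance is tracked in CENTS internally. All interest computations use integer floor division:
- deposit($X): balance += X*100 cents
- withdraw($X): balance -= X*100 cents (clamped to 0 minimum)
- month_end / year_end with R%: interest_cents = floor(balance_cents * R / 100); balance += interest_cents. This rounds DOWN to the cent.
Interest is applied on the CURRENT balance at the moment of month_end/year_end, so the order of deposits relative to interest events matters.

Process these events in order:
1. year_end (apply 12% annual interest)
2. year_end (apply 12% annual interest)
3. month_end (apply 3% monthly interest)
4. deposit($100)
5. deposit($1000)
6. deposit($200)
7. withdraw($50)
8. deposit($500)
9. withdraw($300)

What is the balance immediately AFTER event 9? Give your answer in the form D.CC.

Answer: 2742.03

Derivation:
After 1 (year_end (apply 12% annual interest)): balance=$1120.00 total_interest=$120.00
After 2 (year_end (apply 12% annual interest)): balance=$1254.40 total_interest=$254.40
After 3 (month_end (apply 3% monthly interest)): balance=$1292.03 total_interest=$292.03
After 4 (deposit($100)): balance=$1392.03 total_interest=$292.03
After 5 (deposit($1000)): balance=$2392.03 total_interest=$292.03
After 6 (deposit($200)): balance=$2592.03 total_interest=$292.03
After 7 (withdraw($50)): balance=$2542.03 total_interest=$292.03
After 8 (deposit($500)): balance=$3042.03 total_interest=$292.03
After 9 (withdraw($300)): balance=$2742.03 total_interest=$292.03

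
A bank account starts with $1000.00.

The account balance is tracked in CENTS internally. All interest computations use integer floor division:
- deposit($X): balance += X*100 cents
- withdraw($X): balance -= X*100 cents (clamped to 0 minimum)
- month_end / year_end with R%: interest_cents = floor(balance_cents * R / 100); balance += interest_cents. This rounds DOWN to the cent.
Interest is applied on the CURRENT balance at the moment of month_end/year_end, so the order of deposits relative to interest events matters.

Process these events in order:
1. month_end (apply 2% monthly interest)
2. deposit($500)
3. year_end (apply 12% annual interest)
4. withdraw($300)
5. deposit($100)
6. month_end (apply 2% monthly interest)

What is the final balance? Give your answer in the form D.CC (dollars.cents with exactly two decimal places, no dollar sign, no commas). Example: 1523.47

Answer: 1532.44

Derivation:
After 1 (month_end (apply 2% monthly interest)): balance=$1020.00 total_interest=$20.00
After 2 (deposit($500)): balance=$1520.00 total_interest=$20.00
After 3 (year_end (apply 12% annual interest)): balance=$1702.40 total_interest=$202.40
After 4 (withdraw($300)): balance=$1402.40 total_interest=$202.40
After 5 (deposit($100)): balance=$1502.40 total_interest=$202.40
After 6 (month_end (apply 2% monthly interest)): balance=$1532.44 total_interest=$232.44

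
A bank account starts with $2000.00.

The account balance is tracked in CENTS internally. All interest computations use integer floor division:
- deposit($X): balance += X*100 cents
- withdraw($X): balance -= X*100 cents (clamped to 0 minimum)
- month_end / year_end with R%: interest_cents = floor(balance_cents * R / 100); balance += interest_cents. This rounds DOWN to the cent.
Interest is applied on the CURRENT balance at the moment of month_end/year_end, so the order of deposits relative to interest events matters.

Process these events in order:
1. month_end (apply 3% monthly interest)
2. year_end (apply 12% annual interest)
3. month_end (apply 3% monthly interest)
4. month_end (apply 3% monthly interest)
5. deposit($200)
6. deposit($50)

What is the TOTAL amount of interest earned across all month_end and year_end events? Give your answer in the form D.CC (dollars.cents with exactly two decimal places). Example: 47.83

Answer: 447.70

Derivation:
After 1 (month_end (apply 3% monthly interest)): balance=$2060.00 total_interest=$60.00
After 2 (year_end (apply 12% annual interest)): balance=$2307.20 total_interest=$307.20
After 3 (month_end (apply 3% monthly interest)): balance=$2376.41 total_interest=$376.41
After 4 (month_end (apply 3% monthly interest)): balance=$2447.70 total_interest=$447.70
After 5 (deposit($200)): balance=$2647.70 total_interest=$447.70
After 6 (deposit($50)): balance=$2697.70 total_interest=$447.70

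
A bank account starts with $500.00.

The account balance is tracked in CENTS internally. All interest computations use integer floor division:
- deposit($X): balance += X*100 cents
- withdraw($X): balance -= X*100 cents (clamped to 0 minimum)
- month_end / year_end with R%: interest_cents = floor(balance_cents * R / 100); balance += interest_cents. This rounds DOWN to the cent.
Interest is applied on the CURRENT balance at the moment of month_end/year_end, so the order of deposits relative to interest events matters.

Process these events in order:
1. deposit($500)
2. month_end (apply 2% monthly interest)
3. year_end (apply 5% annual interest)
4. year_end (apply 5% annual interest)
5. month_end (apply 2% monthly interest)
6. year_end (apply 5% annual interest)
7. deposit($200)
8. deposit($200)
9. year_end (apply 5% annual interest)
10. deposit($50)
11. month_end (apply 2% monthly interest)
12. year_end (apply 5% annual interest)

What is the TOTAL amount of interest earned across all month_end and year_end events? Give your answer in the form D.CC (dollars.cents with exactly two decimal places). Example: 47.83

Answer: 407.75

Derivation:
After 1 (deposit($500)): balance=$1000.00 total_interest=$0.00
After 2 (month_end (apply 2% monthly interest)): balance=$1020.00 total_interest=$20.00
After 3 (year_end (apply 5% annual interest)): balance=$1071.00 total_interest=$71.00
After 4 (year_end (apply 5% annual interest)): balance=$1124.55 total_interest=$124.55
After 5 (month_end (apply 2% monthly interest)): balance=$1147.04 total_interest=$147.04
After 6 (year_end (apply 5% annual interest)): balance=$1204.39 total_interest=$204.39
After 7 (deposit($200)): balance=$1404.39 total_interest=$204.39
After 8 (deposit($200)): balance=$1604.39 total_interest=$204.39
After 9 (year_end (apply 5% annual interest)): balance=$1684.60 total_interest=$284.60
After 10 (deposit($50)): balance=$1734.60 total_interest=$284.60
After 11 (month_end (apply 2% monthly interest)): balance=$1769.29 total_interest=$319.29
After 12 (year_end (apply 5% annual interest)): balance=$1857.75 total_interest=$407.75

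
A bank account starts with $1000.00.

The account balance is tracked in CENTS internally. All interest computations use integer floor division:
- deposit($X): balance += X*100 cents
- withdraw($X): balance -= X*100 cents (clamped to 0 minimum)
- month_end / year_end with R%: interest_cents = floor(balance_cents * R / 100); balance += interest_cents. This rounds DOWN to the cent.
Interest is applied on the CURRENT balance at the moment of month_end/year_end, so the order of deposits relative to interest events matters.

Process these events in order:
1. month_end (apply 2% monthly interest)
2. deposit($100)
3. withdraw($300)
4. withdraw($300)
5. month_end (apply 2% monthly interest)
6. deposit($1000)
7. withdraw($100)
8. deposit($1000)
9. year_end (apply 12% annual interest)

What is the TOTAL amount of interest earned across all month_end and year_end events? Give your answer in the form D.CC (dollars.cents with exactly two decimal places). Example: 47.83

After 1 (month_end (apply 2% monthly interest)): balance=$1020.00 total_interest=$20.00
After 2 (deposit($100)): balance=$1120.00 total_interest=$20.00
After 3 (withdraw($300)): balance=$820.00 total_interest=$20.00
After 4 (withdraw($300)): balance=$520.00 total_interest=$20.00
After 5 (month_end (apply 2% monthly interest)): balance=$530.40 total_interest=$30.40
After 6 (deposit($1000)): balance=$1530.40 total_interest=$30.40
After 7 (withdraw($100)): balance=$1430.40 total_interest=$30.40
After 8 (deposit($1000)): balance=$2430.40 total_interest=$30.40
After 9 (year_end (apply 12% annual interest)): balance=$2722.04 total_interest=$322.04

Answer: 322.04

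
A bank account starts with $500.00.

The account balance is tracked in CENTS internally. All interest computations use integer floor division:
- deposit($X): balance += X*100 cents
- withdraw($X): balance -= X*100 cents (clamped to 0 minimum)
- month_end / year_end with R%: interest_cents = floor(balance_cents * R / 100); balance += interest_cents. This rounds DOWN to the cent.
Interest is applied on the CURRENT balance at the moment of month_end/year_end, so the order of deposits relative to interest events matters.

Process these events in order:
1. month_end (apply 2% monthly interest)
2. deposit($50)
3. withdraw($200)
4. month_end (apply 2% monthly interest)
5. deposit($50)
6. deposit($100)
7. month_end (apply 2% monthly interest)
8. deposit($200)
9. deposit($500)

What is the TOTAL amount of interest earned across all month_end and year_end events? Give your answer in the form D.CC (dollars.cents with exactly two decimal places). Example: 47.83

After 1 (month_end (apply 2% monthly interest)): balance=$510.00 total_interest=$10.00
After 2 (deposit($50)): balance=$560.00 total_interest=$10.00
After 3 (withdraw($200)): balance=$360.00 total_interest=$10.00
After 4 (month_end (apply 2% monthly interest)): balance=$367.20 total_interest=$17.20
After 5 (deposit($50)): balance=$417.20 total_interest=$17.20
After 6 (deposit($100)): balance=$517.20 total_interest=$17.20
After 7 (month_end (apply 2% monthly interest)): balance=$527.54 total_interest=$27.54
After 8 (deposit($200)): balance=$727.54 total_interest=$27.54
After 9 (deposit($500)): balance=$1227.54 total_interest=$27.54

Answer: 27.54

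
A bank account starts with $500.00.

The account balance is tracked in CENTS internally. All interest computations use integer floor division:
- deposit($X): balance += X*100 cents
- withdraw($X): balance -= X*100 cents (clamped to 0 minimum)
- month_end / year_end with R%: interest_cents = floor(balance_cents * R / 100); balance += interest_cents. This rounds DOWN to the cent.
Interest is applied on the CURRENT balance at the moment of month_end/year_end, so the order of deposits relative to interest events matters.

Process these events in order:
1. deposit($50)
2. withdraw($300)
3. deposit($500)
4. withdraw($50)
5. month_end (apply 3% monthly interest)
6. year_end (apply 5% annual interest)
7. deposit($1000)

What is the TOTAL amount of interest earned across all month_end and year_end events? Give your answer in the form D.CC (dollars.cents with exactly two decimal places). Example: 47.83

Answer: 57.05

Derivation:
After 1 (deposit($50)): balance=$550.00 total_interest=$0.00
After 2 (withdraw($300)): balance=$250.00 total_interest=$0.00
After 3 (deposit($500)): balance=$750.00 total_interest=$0.00
After 4 (withdraw($50)): balance=$700.00 total_interest=$0.00
After 5 (month_end (apply 3% monthly interest)): balance=$721.00 total_interest=$21.00
After 6 (year_end (apply 5% annual interest)): balance=$757.05 total_interest=$57.05
After 7 (deposit($1000)): balance=$1757.05 total_interest=$57.05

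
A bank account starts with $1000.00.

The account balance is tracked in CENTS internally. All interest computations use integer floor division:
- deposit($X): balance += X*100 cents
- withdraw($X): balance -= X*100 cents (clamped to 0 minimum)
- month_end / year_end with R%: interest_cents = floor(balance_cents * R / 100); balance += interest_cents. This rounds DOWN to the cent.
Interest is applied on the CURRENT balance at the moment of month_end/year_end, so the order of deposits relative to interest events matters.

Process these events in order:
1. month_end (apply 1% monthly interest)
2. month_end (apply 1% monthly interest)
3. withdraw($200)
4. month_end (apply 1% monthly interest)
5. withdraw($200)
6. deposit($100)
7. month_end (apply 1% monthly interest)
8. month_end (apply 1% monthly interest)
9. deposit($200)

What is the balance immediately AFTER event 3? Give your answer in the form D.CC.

After 1 (month_end (apply 1% monthly interest)): balance=$1010.00 total_interest=$10.00
After 2 (month_end (apply 1% monthly interest)): balance=$1020.10 total_interest=$20.10
After 3 (withdraw($200)): balance=$820.10 total_interest=$20.10

Answer: 820.10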